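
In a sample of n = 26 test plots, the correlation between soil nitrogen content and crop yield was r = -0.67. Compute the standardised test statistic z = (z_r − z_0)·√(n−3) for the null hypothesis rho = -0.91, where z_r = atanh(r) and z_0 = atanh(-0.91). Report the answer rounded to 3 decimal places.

3.438

z_r = atanh(-0.67) = -0.810743,  z_0 = atanh(-0.91) = -1.527524
SE = 1/√(n−3) = 1/√23 = 0.208514
z = (z_r − z_0)/SE = (-0.810743 − (-1.527524)) / 0.208514 = 0.716781 / 0.208514 = 3.438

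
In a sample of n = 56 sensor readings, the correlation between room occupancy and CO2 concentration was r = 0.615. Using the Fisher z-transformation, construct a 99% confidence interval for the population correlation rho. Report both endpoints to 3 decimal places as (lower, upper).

z_r = atanh(0.615) = 0.716923;  SE = 1/√(n−3) = 1/√53 = 0.137361
z-limits: 0.716923 ± 2.576·0.137361 = 0.716923 ± 0.353842 = [0.363081, 1.070765]
ρ-limits: (tanh 0.363081, tanh 1.070765) = (0.348, 0.790)

(0.348, 0.790)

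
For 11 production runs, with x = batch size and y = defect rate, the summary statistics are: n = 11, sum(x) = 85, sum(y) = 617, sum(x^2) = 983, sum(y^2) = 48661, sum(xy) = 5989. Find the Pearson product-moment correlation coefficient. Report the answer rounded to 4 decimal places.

0.5704

Numerator: nΣxy − (Σx)(Σy) = 11·5989 − (85)(617) = 13434
Denominator: √[(nΣx²−(Σx)²)(nΣy²−(Σy)²)]
  nΣx²−(Σx)² = 11·983 − 7225 = 3588;  nΣy²−(Σy)² = 11·48661 − 380689 = 154582
  √(3588·154582) = √554640216 = 23550.8008
r = 13434 / 23550.8008 = 0.5704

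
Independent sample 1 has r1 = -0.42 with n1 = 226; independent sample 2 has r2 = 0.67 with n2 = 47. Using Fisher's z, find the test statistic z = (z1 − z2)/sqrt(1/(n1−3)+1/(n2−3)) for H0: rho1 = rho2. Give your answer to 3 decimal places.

-7.629

Fisher z-transforms: z1 = atanh(-0.42) = -0.447692, z2 = atanh(0.67) = 0.810743; difference d = -1.258435
Var(d) = 1/223 + 1/44 = 0.0044843 + 0.0227273 = 0.0272116
z = d/√Var(d) = -1.258435 / √0.0272116 = -1.258435 / 0.164959 = -7.629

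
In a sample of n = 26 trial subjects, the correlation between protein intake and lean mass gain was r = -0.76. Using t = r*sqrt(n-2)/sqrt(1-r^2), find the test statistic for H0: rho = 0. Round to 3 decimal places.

-5.729

1 − r² = 1 − 0.5776 = 0.4224;  √(1−r²) = 0.649923
√(n−2) = √24 = 4.898979
t = r·√(n−2)/√(1−r²) = -0.76 · 4.898979 / 0.649923 = -5.729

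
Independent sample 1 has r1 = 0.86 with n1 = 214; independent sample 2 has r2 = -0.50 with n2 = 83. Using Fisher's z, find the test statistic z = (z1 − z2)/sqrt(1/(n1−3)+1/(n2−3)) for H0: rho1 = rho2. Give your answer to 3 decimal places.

Fisher z-transforms: z1 = atanh(0.86) = 1.293345, z2 = atanh(-0.50) = -0.549306; difference d = 1.842651
Var(d) = 1/211 + 1/80 = 0.0047393 + 0.0125000 = 0.0172393
z = d/√Var(d) = 1.842651 / √0.0172393 = 1.842651 / 0.131299 = 14.034

14.034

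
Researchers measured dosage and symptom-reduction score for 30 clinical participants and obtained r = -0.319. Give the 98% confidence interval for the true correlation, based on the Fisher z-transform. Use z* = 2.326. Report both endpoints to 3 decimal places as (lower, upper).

(-0.652, 0.117)

z_r = atanh(-0.319) = -0.330533;  SE = 1/√(n−3) = 1/√27 = 0.192450
z-limits: -0.330533 ± 2.326·0.192450 = -0.330533 ± 0.447639 = [-0.778172, 0.117106]
ρ-limits: (tanh -0.778172, tanh 0.117106) = (-0.652, 0.117)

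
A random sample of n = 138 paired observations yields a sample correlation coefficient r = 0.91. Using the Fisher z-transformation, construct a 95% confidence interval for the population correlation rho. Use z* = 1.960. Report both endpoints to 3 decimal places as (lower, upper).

(0.876, 0.935)

z_r = atanh(0.91) = 1.527524;  SE = 1/√(n−3) = 1/√135 = 0.086066
z-limits: 1.527524 ± 1.960·0.086066 = 1.527524 ± 0.168689 = [1.358835, 1.696213]
ρ-limits: (tanh 1.358835, tanh 1.696213) = (0.876, 0.935)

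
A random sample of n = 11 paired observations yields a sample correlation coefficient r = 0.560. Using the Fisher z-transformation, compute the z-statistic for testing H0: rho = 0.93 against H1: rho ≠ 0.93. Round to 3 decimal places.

-2.901

z_r = atanh(0.560) = 0.632833,  z_0 = atanh(0.93) = 1.658390
SE = 1/√(n−3) = 1/√8 = 0.353553
z = (z_r − z_0)/SE = (0.632833 − 1.658390) / 0.353553 = -1.025557 / 0.353553 = -2.901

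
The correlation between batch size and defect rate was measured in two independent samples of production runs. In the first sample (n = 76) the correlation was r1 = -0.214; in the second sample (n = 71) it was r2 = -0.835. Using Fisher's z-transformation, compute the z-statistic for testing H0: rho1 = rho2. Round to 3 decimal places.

5.857

Fisher z-transforms: z1 = atanh(-0.214) = -0.217360, z2 = atanh(-0.835) = -1.204427; difference d = 0.987067
Var(d) = 1/73 + 1/68 = 0.0136986 + 0.0147059 = 0.0284045
z = d/√Var(d) = 0.987067 / √0.0284045 = 0.987067 / 0.168536 = 5.857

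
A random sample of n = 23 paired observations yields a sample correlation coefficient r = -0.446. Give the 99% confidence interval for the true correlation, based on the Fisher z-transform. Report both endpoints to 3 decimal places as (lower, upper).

Fisher z: z_r = atanh(r) = ½·ln((1+(-0.446))/(1−(-0.446))) = -0.479696
SE(z) = 1/√(n−3) = 1/√20 = 0.223607
99% ⇒ z* = 2.576; margin = 2.576·0.223607 = 0.576012
CI on z-scale: (-1.055708, 0.096316)
Back-transform: tanh(-1.055708) = -0.784016, tanh(0.096316) = 0.096019

(-0.784, 0.096)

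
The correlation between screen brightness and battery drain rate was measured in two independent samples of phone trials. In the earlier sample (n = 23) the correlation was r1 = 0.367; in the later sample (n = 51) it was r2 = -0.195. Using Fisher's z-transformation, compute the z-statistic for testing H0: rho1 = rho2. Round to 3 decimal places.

z1 = atanh(0.367) = 0.384952,  z2 = atanh(-0.195) = -0.197530
SE = √(1/(n1−3) + 1/(n2−3)) = √(1/20 + 1/48) = √(0.0500000 + 0.0208333) = √0.0708333 = 0.266145
z = (z1 − z2)/SE = (0.384952 − (-0.197530)) / 0.266145 = 0.582482 / 0.266145 = 2.189

2.189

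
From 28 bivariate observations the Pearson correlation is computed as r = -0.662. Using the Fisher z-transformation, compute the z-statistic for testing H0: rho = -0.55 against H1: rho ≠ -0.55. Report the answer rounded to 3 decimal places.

z_r = atanh(-0.662) = -0.796366,  z_0 = atanh(-0.55) = -0.618381
SE = 1/√(n−3) = 1/√25 = 0.200000
z = (z_r − z_0)/SE = (-0.796366 − (-0.618381)) / 0.200000 = -0.177985 / 0.200000 = -0.890

-0.890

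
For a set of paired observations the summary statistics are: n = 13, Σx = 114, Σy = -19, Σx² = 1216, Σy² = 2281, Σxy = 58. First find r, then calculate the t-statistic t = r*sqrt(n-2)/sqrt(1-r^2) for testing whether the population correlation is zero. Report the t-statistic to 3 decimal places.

Numerator: nΣxy − (Σx)(Σy) = 13·58 − (114)(-19) = 2920
Denominator: √[(nΣx²−(Σx)²)(nΣy²−(Σy)²)]
  nΣx²−(Σx)² = 13·1216 − 12996 = 2812;  nΣy²−(Σy)² = 13·2281 − 361 = 29292
  √(2812·29292) = √82369104 = 9075.7426
r = 2920 / 9075.7426 = 0.3217
t = r·√(n−2)/√(1−r²) = 0.3217·√11 / √(1−0.103491) = 1.066958 / 0.946842 = 1.127

1.127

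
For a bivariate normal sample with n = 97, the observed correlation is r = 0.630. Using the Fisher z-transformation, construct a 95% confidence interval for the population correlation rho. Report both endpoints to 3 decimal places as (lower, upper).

(0.492, 0.737)

z_r = atanh(0.630) = 0.741416;  SE = 1/√(n−3) = 1/√94 = 0.103142
z-limits: 0.741416 ± 1.960·0.103142 = 0.741416 ± 0.202158 = [0.539258, 0.943574]
ρ-limits: (tanh 0.539258, tanh 0.943574) = (0.492, 0.737)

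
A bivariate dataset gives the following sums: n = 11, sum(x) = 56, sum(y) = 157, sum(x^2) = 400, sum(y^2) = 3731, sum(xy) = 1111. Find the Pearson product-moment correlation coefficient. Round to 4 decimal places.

S_xy = nΣxy − ΣxΣy = 11·1111 − 56·157 = 12221 − 8792 = 3429
S_xx = nΣx² − (Σx)² = 11·400 − 56² = 4400 − 3136 = 1264
S_yy = nΣy² − (Σy)² = 11·3731 − 157² = 41041 − 24649 = 16392
r = S_xy / √(S_xx·S_yy) = 3429 / √(1264·16392) = 3429 / √20719488 = 3429 / 4551.8664 = 0.7533

0.7533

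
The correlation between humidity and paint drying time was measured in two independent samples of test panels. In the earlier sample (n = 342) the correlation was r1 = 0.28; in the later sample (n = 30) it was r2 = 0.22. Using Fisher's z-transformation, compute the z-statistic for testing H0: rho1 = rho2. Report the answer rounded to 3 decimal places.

0.320

z1 = atanh(0.28) = 0.287682,  z2 = atanh(0.22) = 0.223656
SE = √(1/(n1−3) + 1/(n2−3)) = √(1/339 + 1/27) = √(0.0029499 + 0.0370370) = √0.0399869 = 0.199967
z = (z1 − z2)/SE = (0.287682 − 0.223656) / 0.199967 = 0.064026 / 0.199967 = 0.320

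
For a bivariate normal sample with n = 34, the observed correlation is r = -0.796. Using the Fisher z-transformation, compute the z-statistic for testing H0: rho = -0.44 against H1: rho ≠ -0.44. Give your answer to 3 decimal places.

-3.426

Fisher z: atanh(-0.796) = -1.087599, atanh(-0.44) = -0.472231
z = (z_r − z_0)·√(n−3) = (-1.087599 − (-0.472231))·√31 = -0.615368 · 5.567764 = -3.426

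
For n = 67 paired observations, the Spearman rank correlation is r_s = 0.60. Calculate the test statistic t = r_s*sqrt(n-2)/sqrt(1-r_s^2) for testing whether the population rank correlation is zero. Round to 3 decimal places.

6.047

t = r_s·√(n−2) / √(1−r_s²) with r_s = 0.60, n = 67
  = 0.60·√65 / √(1 − 0.3600)
  = 0.60·8.062258 / 0.800000
  = 4.837355 / 0.800000 = 6.047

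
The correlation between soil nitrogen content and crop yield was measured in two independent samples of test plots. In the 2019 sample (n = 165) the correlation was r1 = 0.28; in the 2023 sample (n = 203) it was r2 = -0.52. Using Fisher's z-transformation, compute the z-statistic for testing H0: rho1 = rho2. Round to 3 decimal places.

Fisher z-transforms: z1 = atanh(0.28) = 0.287682, z2 = atanh(-0.52) = -0.576340; difference d = 0.864022
Var(d) = 1/162 + 1/200 = 0.0061728 + 0.0050000 = 0.0111728
z = d/√Var(d) = 0.864022 / √0.0111728 = 0.864022 / 0.105701 = 8.174

8.174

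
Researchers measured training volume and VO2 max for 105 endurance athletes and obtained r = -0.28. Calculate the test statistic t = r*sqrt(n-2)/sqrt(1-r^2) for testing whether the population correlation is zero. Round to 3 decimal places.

-2.960

t = r·√(n−2) / √(1−r²) with r = -0.28, n = 105
  = -0.28·√103 / √(1 − 0.0784)
  = -0.28·10.148892 / 0.960000
  = -2.841690 / 0.960000 = -2.960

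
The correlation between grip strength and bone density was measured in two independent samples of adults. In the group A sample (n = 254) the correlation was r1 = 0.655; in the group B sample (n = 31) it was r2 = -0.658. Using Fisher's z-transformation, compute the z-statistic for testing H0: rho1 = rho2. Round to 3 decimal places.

7.896

Fisher z-transforms: z1 = atanh(0.655) = 0.784006, z2 = atanh(-0.658) = -0.789278; difference d = 1.573284
Var(d) = 1/251 + 1/28 = 0.0039841 + 0.0357143 = 0.0396984
z = d/√Var(d) = 1.573284 / √0.0396984 = 1.573284 / 0.199245 = 7.896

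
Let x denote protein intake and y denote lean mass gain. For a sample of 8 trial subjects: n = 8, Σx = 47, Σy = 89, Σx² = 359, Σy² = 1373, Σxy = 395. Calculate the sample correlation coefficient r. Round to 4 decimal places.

-0.7179

Numerator: nΣxy − (Σx)(Σy) = 8·395 − (47)(89) = -1023
Denominator: √[(nΣx²−(Σx)²)(nΣy²−(Σy)²)]
  nΣx²−(Σx)² = 8·359 − 2209 = 663;  nΣy²−(Σy)² = 8·1373 − 7921 = 3063
  √(663·3063) = √2030769 = 1425.0505
r = -1023 / 1425.0505 = -0.7179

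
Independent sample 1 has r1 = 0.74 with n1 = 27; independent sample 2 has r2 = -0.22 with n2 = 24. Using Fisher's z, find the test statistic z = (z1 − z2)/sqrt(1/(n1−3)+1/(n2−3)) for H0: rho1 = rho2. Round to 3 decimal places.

3.929

Fisher z-transforms: z1 = atanh(0.74) = 0.950479, z2 = atanh(-0.22) = -0.223656; difference d = 1.174135
Var(d) = 1/24 + 1/21 = 0.0416667 + 0.0476190 = 0.0892857
z = d/√Var(d) = 1.174135 / √0.0892857 = 1.174135 / 0.298807 = 3.929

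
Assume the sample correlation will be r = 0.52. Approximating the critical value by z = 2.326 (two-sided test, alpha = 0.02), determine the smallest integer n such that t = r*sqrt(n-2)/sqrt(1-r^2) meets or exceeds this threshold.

r√(n−2)/√(1−r²) ≥ 2.326  ⇔  n−2 ≥ (2.326)²·(1−r²)/r²
(1−r²)/r² = (1−0.2704)/0.2704 = 2.6982
n ≥ 2 + 5.410276·2.6982 = 2 + 14.5980 = 16.5980
⌈16.5980⌉ = 17

17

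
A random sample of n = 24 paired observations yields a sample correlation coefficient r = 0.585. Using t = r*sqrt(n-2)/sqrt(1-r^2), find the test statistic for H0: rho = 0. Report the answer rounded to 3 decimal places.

t = r·√(n−2) / √(1−r²) with r = 0.585, n = 24
  = 0.585·√22 / √(1 − 0.342225)
  = 0.585·4.690416 / 0.811033
  = 2.743893 / 0.811033 = 3.383

3.383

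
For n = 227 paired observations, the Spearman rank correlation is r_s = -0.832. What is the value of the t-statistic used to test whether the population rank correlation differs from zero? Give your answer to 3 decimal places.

-22.496

t = r_s·√(n−2) / √(1−r_s²) with r_s = -0.832, n = 227
  = -0.832·√225 / √(1 − 0.692224)
  = -0.832·15.000000 / 0.554776
  = -12.480000 / 0.554776 = -22.496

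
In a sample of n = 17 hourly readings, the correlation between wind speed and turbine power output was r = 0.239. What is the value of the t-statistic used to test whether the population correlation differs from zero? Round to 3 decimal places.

0.953

1 − r² = 1 − 0.057121 = 0.942879;  √(1−r²) = 0.971020
√(n−2) = √15 = 3.872983
t = r·√(n−2)/√(1−r²) = 0.239 · 3.872983 / 0.971020 = 0.953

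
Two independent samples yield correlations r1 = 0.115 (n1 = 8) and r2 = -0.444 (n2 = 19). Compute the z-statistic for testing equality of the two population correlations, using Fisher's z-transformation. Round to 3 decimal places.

1.157

z1 = atanh(0.115) = 0.115511,  z2 = atanh(-0.444) = -0.477202
SE = √(1/(n1−3) + 1/(n2−3)) = √(1/5 + 1/16) = √(0.2000000 + 0.0625000) = √0.2625000 = 0.512348
z = (z1 − z2)/SE = (0.115511 − (-0.477202)) / 0.512348 = 0.592713 / 0.512348 = 1.157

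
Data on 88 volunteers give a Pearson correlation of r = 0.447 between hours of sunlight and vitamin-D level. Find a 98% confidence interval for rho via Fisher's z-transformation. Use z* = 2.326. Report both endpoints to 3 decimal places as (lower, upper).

(0.225, 0.625)

z_r = atanh(0.447) = 0.480945;  SE = 1/√(n−3) = 1/√85 = 0.108465
z-limits: 0.480945 ± 2.326·0.108465 = 0.480945 ± 0.252290 = [0.228655, 0.733235]
ρ-limits: (tanh 0.228655, tanh 0.733235) = (0.225, 0.625)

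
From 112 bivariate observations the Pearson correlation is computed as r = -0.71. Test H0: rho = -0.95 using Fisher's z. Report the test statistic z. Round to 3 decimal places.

z_r = atanh(-0.71) = -0.887184,  z_0 = atanh(-0.95) = -1.831781
SE = 1/√(n−3) = 1/√109 = 0.095783
z = (z_r − z_0)/SE = (-0.887184 − (-1.831781)) / 0.095783 = 0.944597 / 0.095783 = 9.862

9.862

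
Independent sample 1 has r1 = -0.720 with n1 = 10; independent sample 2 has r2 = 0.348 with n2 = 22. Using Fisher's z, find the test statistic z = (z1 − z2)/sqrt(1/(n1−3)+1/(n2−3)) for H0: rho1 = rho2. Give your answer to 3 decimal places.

-2.874

z1 = atanh(-0.720) = -0.907645,  z2 = atanh(0.348) = 0.363166
SE = √(1/(n1−3) + 1/(n2−3)) = √(1/7 + 1/19) = √(0.1428571 + 0.0526316) = √0.1954887 = 0.442141
z = (z1 − z2)/SE = (-0.907645 − 0.363166) / 0.442141 = -1.270811 / 0.442141 = -2.874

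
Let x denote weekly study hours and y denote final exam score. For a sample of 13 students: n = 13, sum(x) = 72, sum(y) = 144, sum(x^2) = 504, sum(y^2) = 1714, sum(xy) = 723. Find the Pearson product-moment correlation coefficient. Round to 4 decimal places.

S_xy = nΣxy − ΣxΣy = 13·723 − 72·144 = 9399 − 10368 = -969
S_xx = nΣx² − (Σx)² = 13·504 − 72² = 6552 − 5184 = 1368
S_yy = nΣy² − (Σy)² = 13·1714 − 144² = 22282 − 20736 = 1546
r = S_xy / √(S_xx·S_yy) = -969 / √(1368·1546) = -969 / √2114928 = -969 / 1454.2792 = -0.6663

-0.6663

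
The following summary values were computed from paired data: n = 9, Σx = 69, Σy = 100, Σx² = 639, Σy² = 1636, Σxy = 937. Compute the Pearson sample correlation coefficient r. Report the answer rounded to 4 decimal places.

0.7089

Numerator: nΣxy − (Σx)(Σy) = 9·937 − (69)(100) = 1533
Denominator: √[(nΣx²−(Σx)²)(nΣy²−(Σy)²)]
  nΣx²−(Σx)² = 9·639 − 4761 = 990;  nΣy²−(Σy)² = 9·1636 − 10000 = 4724
  √(990·4724) = √4676760 = 2162.5818
r = 1533 / 2162.5818 = 0.7089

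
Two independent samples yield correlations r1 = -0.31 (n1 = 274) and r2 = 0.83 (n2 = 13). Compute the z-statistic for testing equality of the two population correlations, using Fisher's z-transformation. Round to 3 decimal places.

z1 = atanh(-0.31) = -0.320545,  z2 = atanh(0.83) = 1.188136
SE = √(1/(n1−3) + 1/(n2−3)) = √(1/271 + 1/10) = √(0.0036900 + 0.1000000) = √0.1036900 = 0.322009
z = (z1 − z2)/SE = (-0.320545 − 1.188136) / 0.322009 = -1.508681 / 0.322009 = -4.685

-4.685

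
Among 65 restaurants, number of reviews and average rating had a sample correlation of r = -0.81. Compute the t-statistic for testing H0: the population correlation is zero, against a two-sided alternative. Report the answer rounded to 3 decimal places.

t = r·√(n−2) / √(1−r²) with r = -0.81, n = 65
  = -0.81·√63 / √(1 − 0.6561)
  = -0.81·7.937254 / 0.586430
  = -6.429176 / 0.586430 = -10.963

-10.963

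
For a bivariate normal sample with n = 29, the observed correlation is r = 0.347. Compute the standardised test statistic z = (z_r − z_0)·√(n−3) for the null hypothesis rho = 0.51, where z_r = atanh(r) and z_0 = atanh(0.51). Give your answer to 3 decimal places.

Fisher z: atanh(0.347) = 0.362029, atanh(0.51) = 0.562730
z = (z_r − z_0)·√(n−3) = (0.362029 − 0.562730)·√26 = -0.200701 · 5.099020 = -1.023

-1.023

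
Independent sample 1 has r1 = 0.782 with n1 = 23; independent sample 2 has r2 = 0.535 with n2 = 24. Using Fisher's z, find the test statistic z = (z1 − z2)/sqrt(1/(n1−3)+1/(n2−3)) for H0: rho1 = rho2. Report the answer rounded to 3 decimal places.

Fisher z-transforms: z1 = atanh(0.782) = 1.050498, z2 = atanh(0.535) = 0.597124; difference d = 0.453374
Var(d) = 1/20 + 1/21 = 0.0500000 + 0.0476190 = 0.0976190
z = d/√Var(d) = 0.453374 / √0.0976190 = 0.453374 / 0.312440 = 1.451

1.451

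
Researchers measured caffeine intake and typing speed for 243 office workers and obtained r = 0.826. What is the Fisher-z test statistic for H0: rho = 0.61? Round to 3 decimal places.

Fisher z: atanh(0.826) = 1.175414, atanh(0.61) = 0.708921
z = (z_r − z_0)·√(n−3) = (1.175414 − 0.708921)·√240 = 0.466493 · 15.491933 = 7.227

7.227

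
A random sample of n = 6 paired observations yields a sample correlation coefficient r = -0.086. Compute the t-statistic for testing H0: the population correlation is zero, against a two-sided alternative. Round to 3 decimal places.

1 − r² = 1 − 0.007396 = 0.992604;  √(1−r²) = 0.996295
√(n−2) = √4 = 2.000000
t = r·√(n−2)/√(1−r²) = -0.086 · 2.000000 / 0.996295 = -0.173

-0.173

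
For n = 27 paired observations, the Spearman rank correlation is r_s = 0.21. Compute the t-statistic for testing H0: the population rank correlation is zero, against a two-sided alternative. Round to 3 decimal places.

1.074

t = r_s·√(n−2) / √(1−r_s²) with r_s = 0.21, n = 27
  = 0.21·√25 / √(1 − 0.0441)
  = 0.21·5.000000 / 0.977701
  = 1.050000 / 0.977701 = 1.074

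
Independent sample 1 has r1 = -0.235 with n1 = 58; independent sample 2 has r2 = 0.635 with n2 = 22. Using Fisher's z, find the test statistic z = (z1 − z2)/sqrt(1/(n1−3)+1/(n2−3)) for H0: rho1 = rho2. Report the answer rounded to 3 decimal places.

z1 = atanh(-0.235) = -0.239475,  z2 = atanh(0.635) = 0.749750
SE = √(1/(n1−3) + 1/(n2−3)) = √(1/55 + 1/19) = √(0.0181818 + 0.0526316) = √0.0708134 = 0.266108
z = (z1 − z2)/SE = (-0.239475 − 0.749750) / 0.266108 = -0.989225 / 0.266108 = -3.717

-3.717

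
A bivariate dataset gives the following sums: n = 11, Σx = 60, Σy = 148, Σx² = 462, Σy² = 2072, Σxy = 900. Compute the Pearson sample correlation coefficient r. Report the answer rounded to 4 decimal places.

0.8891

Numerator: nΣxy − (Σx)(Σy) = 11·900 − (60)(148) = 1020
Denominator: √[(nΣx²−(Σx)²)(nΣy²−(Σy)²)]
  nΣx²−(Σx)² = 11·462 − 3600 = 1482;  nΣy²−(Σy)² = 11·2072 − 21904 = 888
  √(1482·888) = √1316016 = 1147.1774
r = 1020 / 1147.1774 = 0.8891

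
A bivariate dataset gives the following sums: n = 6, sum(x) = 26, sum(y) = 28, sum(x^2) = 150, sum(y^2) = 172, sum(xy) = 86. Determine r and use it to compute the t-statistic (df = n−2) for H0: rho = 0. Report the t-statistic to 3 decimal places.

-4.117

S_xy = nΣxy − ΣxΣy = 6·86 − 26·28 = 516 − 728 = -212
S_xx = nΣx² − (Σx)² = 6·150 − 26² = 900 − 676 = 224
S_yy = nΣy² − (Σy)² = 6·172 − 28² = 1032 − 784 = 248
r = S_xy / √(S_xx·S_yy) = -212 / √(224·248) = -212 / √55552 = -212 / 235.6947 = -0.8995
t = r·√(n−2)/√(1−r²) = -0.8995·√4 / √(1−0.809100) = -1.799000 / 0.436921 = -4.117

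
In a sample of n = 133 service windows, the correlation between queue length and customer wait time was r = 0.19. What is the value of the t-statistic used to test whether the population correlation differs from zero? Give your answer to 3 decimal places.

2.215

1 − r² = 1 − 0.0361 = 0.9639;  √(1−r²) = 0.981784
√(n−2) = √131 = 11.445523
t = r·√(n−2)/√(1−r²) = 0.19 · 11.445523 / 0.981784 = 2.215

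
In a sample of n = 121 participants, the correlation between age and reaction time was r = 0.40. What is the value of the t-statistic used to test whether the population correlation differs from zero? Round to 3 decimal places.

4.761

t = r·√(n−2) / √(1−r²) with r = 0.40, n = 121
  = 0.40·√119 / √(1 − 0.1600)
  = 0.40·10.908712 / 0.916515
  = 4.363485 / 0.916515 = 4.761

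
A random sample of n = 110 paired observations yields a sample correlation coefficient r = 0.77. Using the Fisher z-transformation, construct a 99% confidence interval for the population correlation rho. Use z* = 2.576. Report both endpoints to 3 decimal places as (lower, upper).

(0.648, 0.854)

z_r = atanh(0.77) = 1.020328;  SE = 1/√(n−3) = 1/√107 = 0.096674
z-limits: 1.020328 ± 2.576·0.096674 = 1.020328 ± 0.249032 = [0.771296, 1.269360]
ρ-limits: (tanh 0.771296, tanh 1.269360) = (0.648, 0.854)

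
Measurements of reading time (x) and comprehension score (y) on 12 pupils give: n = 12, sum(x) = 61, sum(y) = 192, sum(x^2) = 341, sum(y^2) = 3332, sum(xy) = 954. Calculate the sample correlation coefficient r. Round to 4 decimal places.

S_xy = nΣxy − ΣxΣy = 12·954 − 61·192 = 11448 − 11712 = -264
S_xx = nΣx² − (Σx)² = 12·341 − 61² = 4092 − 3721 = 371
S_yy = nΣy² − (Σy)² = 12·3332 − 192² = 39984 − 36864 = 3120
r = S_xy / √(S_xx·S_yy) = -264 / √(371·3120) = -264 / √1157520 = -264 / 1075.8810 = -0.2454

-0.2454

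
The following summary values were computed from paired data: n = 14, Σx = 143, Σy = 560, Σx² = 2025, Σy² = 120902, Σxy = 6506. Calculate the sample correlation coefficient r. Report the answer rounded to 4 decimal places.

0.1054

Numerator: nΣxy − (Σx)(Σy) = 14·6506 − (143)(560) = 11004
Denominator: √[(nΣx²−(Σx)²)(nΣy²−(Σy)²)]
  nΣx²−(Σx)² = 14·2025 − 20449 = 7901;  nΣy²−(Σy)² = 14·120902 − 313600 = 1379028
  √(7901·1379028) = √10895700228 = 104382.4709
r = 11004 / 104382.4709 = 0.1054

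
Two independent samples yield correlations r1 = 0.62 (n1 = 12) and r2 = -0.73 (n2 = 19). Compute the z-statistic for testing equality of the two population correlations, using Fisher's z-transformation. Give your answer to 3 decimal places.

3.969

Fisher z-transforms: z1 = atanh(0.62) = 0.725005, z2 = atanh(-0.73) = -0.928727; difference d = 1.653732
Var(d) = 1/9 + 1/16 = 0.1111111 + 0.0625000 = 0.1736111
z = d/√Var(d) = 1.653732 / √0.1736111 = 1.653732 / 0.416667 = 3.969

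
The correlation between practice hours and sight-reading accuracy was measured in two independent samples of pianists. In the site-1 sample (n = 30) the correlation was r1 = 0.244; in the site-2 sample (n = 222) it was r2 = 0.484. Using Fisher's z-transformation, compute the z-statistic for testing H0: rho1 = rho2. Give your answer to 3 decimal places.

-1.369

Fisher z-transforms: z1 = atanh(0.244) = 0.249023, z2 = atanh(0.484) = 0.528195; difference d = -0.279172
Var(d) = 1/27 + 1/219 = 0.0370370 + 0.0045662 = 0.0416032
z = d/√Var(d) = -0.279172 / √0.0416032 = -0.279172 / 0.203969 = -1.369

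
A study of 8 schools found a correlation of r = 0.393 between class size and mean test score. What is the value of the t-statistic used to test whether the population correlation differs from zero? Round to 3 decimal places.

t = r·√(n−2) / √(1−r²) with r = 0.393, n = 8
  = 0.393·√6 / √(1 − 0.154449)
  = 0.393·2.449490 / 0.919538
  = 0.962650 / 0.919538 = 1.047

1.047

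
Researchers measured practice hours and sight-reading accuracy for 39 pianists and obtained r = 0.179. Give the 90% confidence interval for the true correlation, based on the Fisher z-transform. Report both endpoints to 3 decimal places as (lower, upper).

(-0.093, 0.426)

Fisher z: z_r = atanh(r) = ½·ln((1+0.179)/(1−0.179)) = 0.180949
SE(z) = 1/√(n−3) = 1/√36 = 0.166667
90% ⇒ z* = 1.645; margin = 1.645·0.166667 = 0.274167
CI on z-scale: (-0.093218, 0.455116)
Back-transform: tanh(-0.093218) = -0.092949, tanh(0.455116) = 0.426095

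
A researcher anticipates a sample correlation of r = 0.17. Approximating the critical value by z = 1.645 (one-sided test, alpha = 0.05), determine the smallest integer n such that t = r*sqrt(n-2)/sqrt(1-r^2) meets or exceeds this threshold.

93

Need r·√(n−2)/√(1−r²) ≥ 1.645
√(n−2) ≥ 1.645·√(1−0.0289) / 0.17 = 1.645·0.985444 / 0.17 = 9.5356
n−2 ≥ 90.9277  ⇒  n ≥ 92.9277
Smallest integer n = 93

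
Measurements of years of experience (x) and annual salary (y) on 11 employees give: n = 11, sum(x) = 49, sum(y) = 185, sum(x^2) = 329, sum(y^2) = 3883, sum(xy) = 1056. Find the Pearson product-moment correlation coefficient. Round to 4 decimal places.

0.7934

S_xy = nΣxy − ΣxΣy = 11·1056 − 49·185 = 11616 − 9065 = 2551
S_xx = nΣx² − (Σx)² = 11·329 − 49² = 3619 − 2401 = 1218
S_yy = nΣy² − (Σy)² = 11·3883 − 185² = 42713 − 34225 = 8488
r = S_xy / √(S_xx·S_yy) = 2551 / √(1218·8488) = 2551 / √10338384 = 2551 / 3215.3358 = 0.7934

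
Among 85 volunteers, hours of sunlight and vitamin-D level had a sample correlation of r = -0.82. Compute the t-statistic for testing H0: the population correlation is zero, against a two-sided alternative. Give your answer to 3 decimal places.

-13.052

1 − r² = 1 − 0.6724 = 0.3276;  √(1−r²) = 0.572364
√(n−2) = √83 = 9.110434
t = r·√(n−2)/√(1−r²) = -0.82 · 9.110434 / 0.572364 = -13.052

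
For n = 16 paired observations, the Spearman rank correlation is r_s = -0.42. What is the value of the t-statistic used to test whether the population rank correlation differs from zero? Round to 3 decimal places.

1 − r_s² = 1 − 0.1764 = 0.8236;  √(1−r_s²) = 0.907524
√(n−2) = √14 = 3.741657
t = r_s·√(n−2)/√(1−r_s²) = -0.42 · 3.741657 / 0.907524 = -1.732

-1.732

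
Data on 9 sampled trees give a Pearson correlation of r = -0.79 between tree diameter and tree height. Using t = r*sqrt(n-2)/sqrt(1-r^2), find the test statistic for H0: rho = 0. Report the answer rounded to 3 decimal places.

-3.409

1 − r² = 1 − 0.6241 = 0.3759;  √(1−r²) = 0.613107
√(n−2) = √7 = 2.645751
t = r·√(n−2)/√(1−r²) = -0.79 · 2.645751 / 0.613107 = -3.409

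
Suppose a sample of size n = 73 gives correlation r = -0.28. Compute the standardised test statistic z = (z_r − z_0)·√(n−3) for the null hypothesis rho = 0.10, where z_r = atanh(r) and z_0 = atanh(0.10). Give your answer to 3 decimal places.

z_r = atanh(-0.28) = -0.287682,  z_0 = atanh(0.10) = 0.100335
SE = 1/√(n−3) = 1/√70 = 0.119523
z = (z_r − z_0)/SE = (-0.287682 − 0.100335) / 0.119523 = -0.388017 / 0.119523 = -3.246

-3.246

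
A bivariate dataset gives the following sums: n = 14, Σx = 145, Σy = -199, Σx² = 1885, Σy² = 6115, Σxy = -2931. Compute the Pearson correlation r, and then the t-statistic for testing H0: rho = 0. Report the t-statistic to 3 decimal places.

-4.251

Numerator: nΣxy − (Σx)(Σy) = 14·(-2931) − (145)(-199) = -12179
Denominator: √[(nΣx²−(Σx)²)(nΣy²−(Σy)²)]
  nΣx²−(Σx)² = 14·1885 − 21025 = 5365;  nΣy²−(Σy)² = 14·6115 − 39601 = 46009
  √(5365·46009) = √246838285 = 15711.0880
r = -12179 / 15711.0880 = -0.7752
t = r·√(n−2)/√(1−r²) = -0.7752·√12 / √(1−0.600935) = -2.685372 / 0.631716 = -4.251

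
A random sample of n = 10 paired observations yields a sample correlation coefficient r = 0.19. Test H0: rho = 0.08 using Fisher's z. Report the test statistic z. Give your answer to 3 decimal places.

0.297

z_r = atanh(0.19) = 0.192337,  z_0 = atanh(0.08) = 0.080171
SE = 1/√(n−3) = 1/√7 = 0.377964
z = (z_r − z_0)/SE = (0.192337 − 0.080171) / 0.377964 = 0.112166 / 0.377964 = 0.297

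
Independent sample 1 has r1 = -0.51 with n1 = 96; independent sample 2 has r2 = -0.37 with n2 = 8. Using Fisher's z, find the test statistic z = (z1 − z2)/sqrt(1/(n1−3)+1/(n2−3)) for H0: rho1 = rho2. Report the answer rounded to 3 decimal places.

Fisher z-transforms: z1 = atanh(-0.51) = -0.562730, z2 = atanh(-0.37) = -0.388423; difference d = -0.174307
Var(d) = 1/93 + 1/5 = 0.0107527 + 0.2000000 = 0.2107527
z = d/√Var(d) = -0.174307 / √0.2107527 = -0.174307 / 0.459078 = -0.380

-0.380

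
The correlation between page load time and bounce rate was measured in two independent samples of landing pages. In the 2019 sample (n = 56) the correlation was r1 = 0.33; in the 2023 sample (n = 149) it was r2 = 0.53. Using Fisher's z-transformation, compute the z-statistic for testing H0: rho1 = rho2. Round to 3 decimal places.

-1.542

z1 = atanh(0.33) = 0.342828,  z2 = atanh(0.53) = 0.590145
SE = √(1/(n1−3) + 1/(n2−3)) = √(1/53 + 1/146) = √(0.0188679 + 0.0068493) = √0.0257172 = 0.160366
z = (z1 − z2)/SE = (0.342828 − 0.590145) / 0.160366 = -0.247317 / 0.160366 = -1.542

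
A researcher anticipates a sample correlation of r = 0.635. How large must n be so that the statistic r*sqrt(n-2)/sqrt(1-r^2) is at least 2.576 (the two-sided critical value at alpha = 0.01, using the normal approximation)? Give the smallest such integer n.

12

Need r·√(n−2)/√(1−r²) ≥ 2.576
√(n−2) ≥ 2.576·√(1−0.403225) / 0.635 = 2.576·0.772512 / 0.635 = 3.1338
n−2 ≥ 9.8207  ⇒  n ≥ 11.8207
Smallest integer n = 12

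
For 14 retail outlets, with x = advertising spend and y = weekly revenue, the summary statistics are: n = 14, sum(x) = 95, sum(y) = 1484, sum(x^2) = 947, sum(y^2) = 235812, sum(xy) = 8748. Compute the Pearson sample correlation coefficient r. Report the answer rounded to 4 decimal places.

-0.2713

S_xy = nΣxy − ΣxΣy = 14·8748 − 95·1484 = 122472 − 140980 = -18508
S_xx = nΣx² − (Σx)² = 14·947 − 95² = 13258 − 9025 = 4233
S_yy = nΣy² − (Σy)² = 14·235812 − 1484² = 3301368 − 2202256 = 1099112
r = S_xy / √(S_xx·S_yy) = -18508 / √(4233·1099112) = -18508 / √4652541096 = -18508 / 68209.5382 = -0.2713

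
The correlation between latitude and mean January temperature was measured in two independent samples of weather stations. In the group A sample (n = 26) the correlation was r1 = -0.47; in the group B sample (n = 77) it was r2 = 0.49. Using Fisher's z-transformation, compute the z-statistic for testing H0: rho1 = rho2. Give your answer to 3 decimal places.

Fisher z-transforms: z1 = atanh(-0.47) = -0.510070, z2 = atanh(0.49) = 0.536060; difference d = -1.046130
Var(d) = 1/23 + 1/74 = 0.0434783 + 0.0135135 = 0.0569918
z = d/√Var(d) = -1.046130 / √0.0569918 = -1.046130 / 0.238730 = -4.382

-4.382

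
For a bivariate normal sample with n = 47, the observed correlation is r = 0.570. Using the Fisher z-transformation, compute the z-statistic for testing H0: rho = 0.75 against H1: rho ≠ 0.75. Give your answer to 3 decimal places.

Fisher z: atanh(0.570) = 0.647523, atanh(0.75) = 0.972955
z = (z_r − z_0)·√(n−3) = (0.647523 − 0.972955)·√44 = -0.325432 · 6.633250 = -2.159

-2.159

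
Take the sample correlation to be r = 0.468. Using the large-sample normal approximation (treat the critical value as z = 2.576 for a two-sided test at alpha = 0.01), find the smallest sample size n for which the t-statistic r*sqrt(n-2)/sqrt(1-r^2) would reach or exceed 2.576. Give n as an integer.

26

Need r·√(n−2)/√(1−r²) ≥ 2.576
√(n−2) ≥ 2.576·√(1−0.219024) / 0.468 = 2.576·0.883728 / 0.468 = 4.8643
n−2 ≥ 23.6614  ⇒  n ≥ 25.6614
Smallest integer n = 26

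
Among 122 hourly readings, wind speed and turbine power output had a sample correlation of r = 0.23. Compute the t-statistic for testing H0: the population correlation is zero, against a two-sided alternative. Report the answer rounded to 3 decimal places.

1 − r² = 1 − 0.0529 = 0.9471;  √(1−r²) = 0.973191
√(n−2) = √120 = 10.954451
t = r·√(n−2)/√(1−r²) = 0.23 · 10.954451 / 0.973191 = 2.589

2.589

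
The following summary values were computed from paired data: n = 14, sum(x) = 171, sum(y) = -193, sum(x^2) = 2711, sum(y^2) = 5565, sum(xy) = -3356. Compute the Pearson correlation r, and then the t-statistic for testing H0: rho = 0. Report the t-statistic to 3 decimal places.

S_xy = nΣxy − ΣxΣy = 14·(-3356) − 171·(-193) = -46984 − (-33003) = -13981
S_xx = nΣx² − (Σx)² = 14·2711 − 171² = 37954 − 29241 = 8713
S_yy = nΣy² − (Σy)² = 14·5565 − (-193)² = 77910 − 37249 = 40661
r = S_xy / √(S_xx·S_yy) = -13981 / √(8713·40661) = -13981 / √354279293 = -13981 / 18822.3084 = -0.7428
t = r·√(n−2)/√(1−r²) = -0.7428·√12 / √(1−0.551752) = -2.573135 / 0.669513 = -3.843

-3.843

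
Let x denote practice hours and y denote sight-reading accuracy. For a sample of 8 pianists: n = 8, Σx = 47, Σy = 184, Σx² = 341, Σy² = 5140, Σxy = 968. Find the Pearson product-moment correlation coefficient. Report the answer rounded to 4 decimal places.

-0.4656

S_xy = nΣxy − ΣxΣy = 8·968 − 47·184 = 7744 − 8648 = -904
S_xx = nΣx² − (Σx)² = 8·341 − 47² = 2728 − 2209 = 519
S_yy = nΣy² − (Σy)² = 8·5140 − 184² = 41120 − 33856 = 7264
r = S_xy / √(S_xx·S_yy) = -904 / √(519·7264) = -904 / √3770016 = -904 / 1941.6529 = -0.4656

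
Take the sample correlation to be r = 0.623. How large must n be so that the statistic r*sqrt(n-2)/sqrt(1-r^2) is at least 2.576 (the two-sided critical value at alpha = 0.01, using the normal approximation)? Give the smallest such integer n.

13

r√(n−2)/√(1−r²) ≥ 2.576  ⇔  n−2 ≥ (2.576)²·(1−r²)/r²
(1−r²)/r² = (1−0.388129)/0.388129 = 1.5765
n ≥ 2 + 6.635776·1.5765 = 2 + 10.4613 = 12.4613
⌈12.4613⌉ = 13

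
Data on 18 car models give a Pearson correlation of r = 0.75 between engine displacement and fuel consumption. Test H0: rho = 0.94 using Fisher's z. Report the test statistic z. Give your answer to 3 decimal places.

Fisher z: atanh(0.75) = 0.972955, atanh(0.94) = 1.738049
z = (z_r − z_0)·√(n−3) = (0.972955 − 1.738049)·√15 = -0.765094 · 3.872983 = -2.963

-2.963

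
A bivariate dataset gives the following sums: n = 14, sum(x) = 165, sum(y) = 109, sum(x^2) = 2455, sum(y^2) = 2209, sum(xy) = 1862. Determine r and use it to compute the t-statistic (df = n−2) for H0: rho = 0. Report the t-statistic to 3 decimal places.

3.329

S_xy = nΣxy − ΣxΣy = 14·1862 − 165·109 = 26068 − 17985 = 8083
S_xx = nΣx² − (Σx)² = 14·2455 − 165² = 34370 − 27225 = 7145
S_yy = nΣy² − (Σy)² = 14·2209 − 109² = 30926 − 11881 = 19045
r = S_xy / √(S_xx·S_yy) = 8083 / √(7145·19045) = 8083 / √136076525 = 8083 / 11665.1843 = 0.6929
t = r·√(n−2)/√(1−r²) = 0.6929·√12 / √(1−0.480110) = 2.400276 / 0.721034 = 3.329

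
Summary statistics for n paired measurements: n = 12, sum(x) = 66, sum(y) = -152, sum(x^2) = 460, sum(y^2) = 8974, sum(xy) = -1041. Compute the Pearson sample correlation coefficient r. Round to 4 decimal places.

-0.2479

Numerator: nΣxy − (Σx)(Σy) = 12·(-1041) − (66)(-152) = -2460
Denominator: √[(nΣx²−(Σx)²)(nΣy²−(Σy)²)]
  nΣx²−(Σx)² = 12·460 − 4356 = 1164;  nΣy²−(Σy)² = 12·8974 − 23104 = 84584
  √(1164·84584) = √98455776 = 9922.4884
r = -2460 / 9922.4884 = -0.2479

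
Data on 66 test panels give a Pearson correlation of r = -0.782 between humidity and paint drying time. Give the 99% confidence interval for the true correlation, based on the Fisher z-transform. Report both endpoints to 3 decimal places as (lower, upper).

(-0.880, -0.621)

Fisher z: z_r = atanh(r) = ½·ln((1+(-0.782))/(1−(-0.782))) = -1.050498
SE(z) = 1/√(n−3) = 1/√63 = 0.125988
99% ⇒ z* = 2.576; margin = 2.576·0.125988 = 0.324545
CI on z-scale: (-1.375043, -0.725953)
Back-transform: tanh(-1.375043) = -0.879836, tanh(-0.725953) = -0.620583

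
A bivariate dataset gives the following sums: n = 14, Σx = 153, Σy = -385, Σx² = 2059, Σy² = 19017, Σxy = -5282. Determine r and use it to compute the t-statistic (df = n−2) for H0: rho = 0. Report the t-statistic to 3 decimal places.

Numerator: nΣxy − (Σx)(Σy) = 14·(-5282) − (153)(-385) = -15043
Denominator: √[(nΣx²−(Σx)²)(nΣy²−(Σy)²)]
  nΣx²−(Σx)² = 14·2059 − 23409 = 5417;  nΣy²−(Σy)² = 14·19017 − 148225 = 118013
  √(5417·118013) = √639276421 = 25283.9163
r = -15043 / 25283.9163 = -0.5950
t = r·√(n−2)/√(1−r²) = -0.5950·√12 / √(1−0.354025) = -2.061140 / 0.803726 = -2.564

-2.564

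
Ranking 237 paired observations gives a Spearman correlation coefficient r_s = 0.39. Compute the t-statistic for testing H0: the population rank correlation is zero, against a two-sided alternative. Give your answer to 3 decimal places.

1 − r_s² = 1 − 0.1521 = 0.8479;  √(1−r_s²) = 0.920815
√(n−2) = √235 = 15.329710
t = r_s·√(n−2)/√(1−r_s²) = 0.39 · 15.329710 / 0.920815 = 6.493

6.493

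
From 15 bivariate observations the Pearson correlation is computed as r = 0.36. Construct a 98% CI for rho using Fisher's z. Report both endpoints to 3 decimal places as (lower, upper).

(-0.286, 0.781)

Fisher z: z_r = atanh(r) = ½·ln((1+0.36)/(1−0.36)) = 0.376886
SE(z) = 1/√(n−3) = 1/√12 = 0.288675
98% ⇒ z* = 2.326; margin = 2.326·0.288675 = 0.671458
CI on z-scale: (-0.294572, 1.048344)
Back-transform: tanh(-0.294572) = -0.286337, tanh(1.048344) = 0.781162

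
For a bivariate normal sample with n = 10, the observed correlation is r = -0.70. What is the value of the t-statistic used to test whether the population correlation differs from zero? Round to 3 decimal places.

-2.772

t = r·√(n−2) / √(1−r²) with r = -0.70, n = 10
  = -0.70·√8 / √(1 − 0.4900)
  = -0.70·2.828427 / 0.714143
  = -1.979899 / 0.714143 = -2.772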